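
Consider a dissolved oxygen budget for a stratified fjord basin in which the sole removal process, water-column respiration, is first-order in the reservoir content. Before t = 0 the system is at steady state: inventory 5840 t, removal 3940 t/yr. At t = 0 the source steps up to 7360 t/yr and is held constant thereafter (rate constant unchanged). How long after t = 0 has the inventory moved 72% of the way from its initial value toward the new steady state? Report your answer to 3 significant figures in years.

1.89 yr

τ = M₀/F₀ = 5840/3940 = 1.482 yr.
The remaining gap fraction is e^(−t/τ); 72% covered ⇒ e^(−t/τ) = 0.280.
t = −τ ln(0.280) = 1.482 × 1.273 = 1.887 yr.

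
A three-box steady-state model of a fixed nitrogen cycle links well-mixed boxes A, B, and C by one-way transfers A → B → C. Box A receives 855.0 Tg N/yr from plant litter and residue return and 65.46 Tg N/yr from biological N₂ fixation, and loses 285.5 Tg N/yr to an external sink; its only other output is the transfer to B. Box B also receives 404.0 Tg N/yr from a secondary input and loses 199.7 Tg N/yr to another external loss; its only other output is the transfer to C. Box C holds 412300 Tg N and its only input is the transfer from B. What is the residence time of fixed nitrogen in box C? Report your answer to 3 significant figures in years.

Box A: F(A→B) = (855.0 + 65.46) − 285.5 = 634.96 Tg N/yr.
Box B: F(B→C) = (634.96 + 404.0) − 199.7 = 839.26 Tg N/yr.
Box C throughput = its input = 839.26 Tg N/yr; τ = 412300 / 839.26 = 491.3 yr.

491 yr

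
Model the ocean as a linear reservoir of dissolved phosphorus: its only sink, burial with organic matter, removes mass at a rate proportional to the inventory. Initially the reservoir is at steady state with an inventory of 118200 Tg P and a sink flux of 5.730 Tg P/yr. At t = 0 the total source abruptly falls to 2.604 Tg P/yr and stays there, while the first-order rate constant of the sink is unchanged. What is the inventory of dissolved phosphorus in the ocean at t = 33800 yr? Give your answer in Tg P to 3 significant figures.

66200 Tg P

The sink rate constant is k = F₀/M₀ = 5.730/118200 = 4.848×10^-5 yr⁻¹.
Solving dM/dt = F₁ − kM with M(0) = M₀ gives M(t) = F₁/k + (M₀ − F₁/k)·e^(−kt).
F₁/k = 2.604/4.848×10^-5 = 53716 Tg P; kt = 4.848×10^-5 × 33800 = 1.639, e^(−kt) = 0.1943.
M(33800) = 53716 + (118200 − 53716) × 0.1943 = 53716 + 12530 = 66243 Tg P.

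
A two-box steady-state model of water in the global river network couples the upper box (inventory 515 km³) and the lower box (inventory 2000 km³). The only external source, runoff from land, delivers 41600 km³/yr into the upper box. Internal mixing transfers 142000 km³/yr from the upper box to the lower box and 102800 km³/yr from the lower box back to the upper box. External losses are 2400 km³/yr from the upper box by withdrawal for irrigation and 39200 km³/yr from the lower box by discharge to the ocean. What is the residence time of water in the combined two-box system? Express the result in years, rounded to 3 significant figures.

For the system as a whole, the A↔B exchange is internal and contributes nothing to the throughput; only the external sinks remove mass.
M_total = 515 + 2000 = 2515.0 km³.
ΣF_external_out = 2400 + 39200 = 41600 km³/yr.
τ = M_total / ΣF_ext = 2515.0 / 41600 = 0.06046 yr.

0.0605 yr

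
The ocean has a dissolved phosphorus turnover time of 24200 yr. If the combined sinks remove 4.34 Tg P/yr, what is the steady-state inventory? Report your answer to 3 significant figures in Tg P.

τ = M/F ⇒ M = τ × F = 24200 × 4.34 = 105000 Tg P.

105000 Tg P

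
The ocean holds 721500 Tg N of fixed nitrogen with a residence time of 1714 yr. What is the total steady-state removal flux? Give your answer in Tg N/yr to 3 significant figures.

421 Tg N/yr

F = M / τ = 721500 / 1714 = 420.9 Tg N/yr.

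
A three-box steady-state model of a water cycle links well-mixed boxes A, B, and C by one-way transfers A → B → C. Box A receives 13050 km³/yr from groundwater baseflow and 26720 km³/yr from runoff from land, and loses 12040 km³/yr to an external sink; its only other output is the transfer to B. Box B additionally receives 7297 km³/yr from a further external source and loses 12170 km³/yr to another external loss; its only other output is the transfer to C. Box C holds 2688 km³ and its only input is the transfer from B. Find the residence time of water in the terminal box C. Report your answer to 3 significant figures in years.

0.118 yr

Box A: F(A→B) = (13050 + 26720) − 12040 = 27730 km³/yr.
Box B: F(B→C) = (27730 + 7297) − 12170 = 22857 km³/yr.
Box C throughput = its input = 22857 km³/yr; τ = 2688 / 22857 = 0.1176 yr.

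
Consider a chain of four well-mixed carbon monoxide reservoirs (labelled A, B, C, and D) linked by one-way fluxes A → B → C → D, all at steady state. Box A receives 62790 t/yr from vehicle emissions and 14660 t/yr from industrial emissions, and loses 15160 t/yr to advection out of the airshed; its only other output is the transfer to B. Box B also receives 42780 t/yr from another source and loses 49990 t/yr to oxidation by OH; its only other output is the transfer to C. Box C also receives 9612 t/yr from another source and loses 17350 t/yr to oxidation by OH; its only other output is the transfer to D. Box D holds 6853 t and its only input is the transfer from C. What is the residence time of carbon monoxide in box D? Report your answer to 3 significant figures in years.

0.145 yr

Box A: F(A→B) = (62790 + 14660) − 15160 = 62290 t/yr.
Box B: F(B→C) = (62290 + 42780) − 49990 = 55080 t/yr.
Box C: F(C→D) = (55080 + 9612) − 17350 = 47342 t/yr.
Box D throughput = its input = 47342 t/yr; τ = 6853 / 47342 = 0.1448 yr.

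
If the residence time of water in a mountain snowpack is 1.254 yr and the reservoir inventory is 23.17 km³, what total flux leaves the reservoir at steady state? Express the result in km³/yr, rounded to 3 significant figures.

18.5 km³/yr

F = M / τ = 23.17 / 1.254 = 18.48 km³/yr.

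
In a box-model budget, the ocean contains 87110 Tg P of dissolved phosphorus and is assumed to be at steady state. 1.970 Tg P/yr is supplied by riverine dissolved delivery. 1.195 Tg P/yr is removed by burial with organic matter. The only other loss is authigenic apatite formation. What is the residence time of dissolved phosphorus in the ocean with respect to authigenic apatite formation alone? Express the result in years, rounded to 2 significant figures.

At steady state ΣF_in = ΣF_out.
ΣF_in = 1.9700 Tg P/yr.
Authigenic apatite formation flux = ΣF_in − (1.195) = 1.9700 − 1.195 = 0.7750 Tg P/yr.
τ = M / F = 87110 / 0.7750 = 112400 yr.

110000 yr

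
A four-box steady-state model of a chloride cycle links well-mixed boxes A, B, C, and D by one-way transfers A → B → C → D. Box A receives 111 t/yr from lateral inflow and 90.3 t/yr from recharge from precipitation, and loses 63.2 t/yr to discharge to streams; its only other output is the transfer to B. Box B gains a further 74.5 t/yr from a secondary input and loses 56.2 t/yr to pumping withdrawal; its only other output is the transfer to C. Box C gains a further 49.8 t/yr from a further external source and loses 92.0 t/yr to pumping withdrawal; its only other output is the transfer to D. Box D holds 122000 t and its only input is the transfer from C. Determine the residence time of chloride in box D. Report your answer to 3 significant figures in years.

Box A: F(A→B) = (111 + 90.3) − 63.2 = 138.10 t/yr.
Box B: F(B→C) = (138.10 + 74.5) − 56.2 = 156.40 t/yr.
Box C: F(C→D) = (156.40 + 49.8) − 92.0 = 114.20 t/yr.
Box D throughput = its input = 114.20 t/yr; τ = 122000 / 114.20 = 1068 yr.

1070 yr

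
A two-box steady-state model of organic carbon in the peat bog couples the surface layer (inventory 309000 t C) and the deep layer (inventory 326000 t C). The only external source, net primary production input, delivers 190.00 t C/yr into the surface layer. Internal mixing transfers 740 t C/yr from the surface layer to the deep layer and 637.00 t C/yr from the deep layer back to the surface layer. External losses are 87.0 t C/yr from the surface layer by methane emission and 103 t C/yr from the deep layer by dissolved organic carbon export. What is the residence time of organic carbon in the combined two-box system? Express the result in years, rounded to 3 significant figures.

Treat the two boxes together as one reservoir: the mixing fluxes between them are internal recycling, so τ = ΣM / Σ(external losses).
M_total = 309000 + 326000 = 635000 t C.
ΣF_external_out = 87.0 + 103 = 190.00 t C/yr.
τ = M_total / ΣF_ext = 635000 / 190.00 = 3342 yr.

3340 yr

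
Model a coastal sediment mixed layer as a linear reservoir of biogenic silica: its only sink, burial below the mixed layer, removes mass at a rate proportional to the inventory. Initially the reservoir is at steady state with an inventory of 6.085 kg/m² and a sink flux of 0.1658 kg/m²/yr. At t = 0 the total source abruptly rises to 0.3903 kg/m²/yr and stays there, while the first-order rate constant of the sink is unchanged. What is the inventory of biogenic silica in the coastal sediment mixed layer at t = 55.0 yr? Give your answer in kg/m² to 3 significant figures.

τ = M₀/F₀ = 6.085/0.1658 = 36.70 yr; rate constant k = 1/τ.
New steady state M_∞ = F₁/k = F₁·τ = 0.3903 × 36.70 = 14.324 kg/m².
M(t) = M_∞ + (M₀ − M_∞)·e^(−t/τ); t/τ = 55.0/36.70 = 1.499, so e^(−t/τ) = 0.2234.
M(t) = 14.324 − 8.239 × 0.2234 = 12.483 kg/m².

12.5 kg/m²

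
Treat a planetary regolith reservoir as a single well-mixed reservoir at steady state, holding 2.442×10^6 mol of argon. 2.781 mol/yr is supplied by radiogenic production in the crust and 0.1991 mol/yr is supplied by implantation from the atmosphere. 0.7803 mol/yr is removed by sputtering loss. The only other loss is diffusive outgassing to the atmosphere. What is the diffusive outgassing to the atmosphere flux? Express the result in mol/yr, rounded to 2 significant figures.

At steady state ΣF_in = ΣF_out.
ΣF_in = 2.781 + 0.1991 = 2.9801 mol/yr.
Diffusive outgassing to the atmosphere flux = ΣF_in − (0.7803) = 2.9801 − 0.7803 = 2.200 mol/yr.

2.2 mol/yr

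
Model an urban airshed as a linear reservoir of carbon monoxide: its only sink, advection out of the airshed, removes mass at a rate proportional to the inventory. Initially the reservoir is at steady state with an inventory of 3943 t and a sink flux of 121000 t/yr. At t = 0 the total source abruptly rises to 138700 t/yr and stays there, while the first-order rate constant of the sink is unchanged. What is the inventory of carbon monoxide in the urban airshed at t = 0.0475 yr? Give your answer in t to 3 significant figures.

4390 t

τ = M₀/F₀ = 3943/121000 = 0.03259 yr; rate constant k = 1/τ.
New steady state M_∞ = F₁/k = F₁·τ = 138700 × 0.03259 = 4519.8 t.
M(t) = M_∞ + (M₀ − M_∞)·e^(−t/τ); t/τ = 0.0475/0.03259 = 1.458, so e^(−t/τ) = 0.2328.
M(t) = 4519.8 − 576.8 × 0.2328 = 4385.5 t.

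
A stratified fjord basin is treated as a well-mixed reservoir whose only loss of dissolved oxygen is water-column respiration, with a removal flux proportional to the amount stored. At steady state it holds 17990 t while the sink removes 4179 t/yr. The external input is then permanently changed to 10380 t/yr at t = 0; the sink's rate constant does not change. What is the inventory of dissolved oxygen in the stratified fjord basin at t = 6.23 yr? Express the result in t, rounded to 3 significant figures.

38400 t

τ = M₀/F₀ = 17990/4179 = 4.305 yr; rate constant k = 1/τ.
New steady state M_∞ = F₁/k = F₁·τ = 10380 × 4.305 = 44684 t.
M(t) = M_∞ + (M₀ − M_∞)·e^(−t/τ); t/τ = 6.23/4.305 = 1.447, so e^(−t/τ) = 0.2352.
M(t) = 44684 − 26690 × 0.2352 = 38405 t.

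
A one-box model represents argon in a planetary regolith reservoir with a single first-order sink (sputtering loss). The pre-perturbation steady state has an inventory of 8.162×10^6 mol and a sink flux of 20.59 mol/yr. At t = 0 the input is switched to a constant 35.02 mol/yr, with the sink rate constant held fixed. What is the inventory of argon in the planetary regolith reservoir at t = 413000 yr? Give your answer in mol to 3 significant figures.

The sink rate constant is k = F₀/M₀ = 20.59/8.162×10^6 = 2.523×10^-6 yr⁻¹.
Solving dM/dt = F₁ − kM with M(0) = M₀ gives M(t) = F₁/k + (M₀ − F₁/k)·e^(−kt).
F₁/k = 35.02/2.523×10^-6 = 1.3882×10^7 mol; kt = 2.523×10^-6 × 413000 = 1.042, e^(−kt) = 0.3528.
M(413000) = 1.3882×10^7 + (8.162×10^6 − 1.3882×10^7) × 0.3528 = 1.3882×10^7 − 2.018×10^6 = 1.1864×10^7 mol.

1.19×10^7 mol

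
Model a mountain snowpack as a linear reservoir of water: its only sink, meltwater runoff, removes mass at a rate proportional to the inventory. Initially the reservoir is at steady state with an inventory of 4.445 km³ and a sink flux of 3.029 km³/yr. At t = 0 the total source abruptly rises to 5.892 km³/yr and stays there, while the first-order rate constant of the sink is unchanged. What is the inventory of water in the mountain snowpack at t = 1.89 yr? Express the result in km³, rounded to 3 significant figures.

The sink rate constant is k = F₀/M₀ = 3.029/4.445 = 0.6814 yr⁻¹.
Solving dM/dt = F₁ − kM with M(0) = M₀ gives M(t) = F₁/k + (M₀ − F₁/k)·e^(−kt).
F₁/k = 5.892/0.6814 = 8.6464 km³; kt = 0.6814 × 1.89 = 1.288, e^(−kt) = 0.2758.
M(1.89) = 8.6464 + (4.445 − 8.6464) × 0.2758 = 8.6464 − 1.159 = 7.4875 km³.

7.49 km³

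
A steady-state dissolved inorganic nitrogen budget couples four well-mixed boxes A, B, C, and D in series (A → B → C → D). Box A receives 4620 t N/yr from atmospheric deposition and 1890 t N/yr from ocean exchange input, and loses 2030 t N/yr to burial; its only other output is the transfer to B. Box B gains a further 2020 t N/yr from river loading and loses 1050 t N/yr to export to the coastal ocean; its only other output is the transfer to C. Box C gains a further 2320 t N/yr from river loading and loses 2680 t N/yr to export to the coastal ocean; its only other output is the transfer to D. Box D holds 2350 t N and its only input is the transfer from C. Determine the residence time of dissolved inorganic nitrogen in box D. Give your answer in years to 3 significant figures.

0.462 yr

Box A: F(A→B) = (4620 + 1890) − 2030 = 4480.0 t N/yr.
Box B: F(B→C) = (4480.0 + 2020) − 1050 = 5450.0 t N/yr.
Box C: F(C→D) = (5450.0 + 2320) − 2680 = 5090.0 t N/yr.
Box D throughput = its input = 5090.0 t N/yr; τ = 2350 / 5090.0 = 0.4617 yr.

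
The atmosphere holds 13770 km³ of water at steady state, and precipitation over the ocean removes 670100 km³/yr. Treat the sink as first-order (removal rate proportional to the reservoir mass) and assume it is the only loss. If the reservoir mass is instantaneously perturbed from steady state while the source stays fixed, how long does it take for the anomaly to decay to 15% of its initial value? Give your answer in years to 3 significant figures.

0.0390 yr

For a linear reservoir the anomaly decays as exp(−t/τ) with τ = M/F = 13770/670100 = 0.02055 yr.
exp(−t/τ) = 0.15 ⇒ t = −τ ln(0.15) = 0.02055 × 1.897 = 0.03898 yr.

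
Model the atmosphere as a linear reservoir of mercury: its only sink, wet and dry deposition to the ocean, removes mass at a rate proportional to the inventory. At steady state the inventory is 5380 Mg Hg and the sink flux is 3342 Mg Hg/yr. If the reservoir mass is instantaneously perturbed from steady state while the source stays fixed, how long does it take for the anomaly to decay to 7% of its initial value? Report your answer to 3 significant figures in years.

4.28 yr

For a linear reservoir the anomaly decays as exp(−t/τ) with τ = M/F = 5380/3342 = 1.610 yr.
exp(−t/τ) = 0.07 ⇒ t = −τ ln(0.07) = 1.610 × 2.659 = 4.281 yr.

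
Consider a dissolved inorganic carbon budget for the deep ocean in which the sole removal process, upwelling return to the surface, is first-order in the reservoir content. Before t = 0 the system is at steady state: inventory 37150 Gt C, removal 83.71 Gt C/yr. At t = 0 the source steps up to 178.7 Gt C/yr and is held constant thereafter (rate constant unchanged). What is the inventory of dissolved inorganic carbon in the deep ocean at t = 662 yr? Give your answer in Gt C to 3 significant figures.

69800 Gt C

τ = M₀/F₀ = 37150/83.71 = 443.8 yr; rate constant k = 1/τ.
New steady state M_∞ = F₁/k = F₁·τ = 178.7 × 443.8 = 79306 Gt C.
M(t) = M_∞ + (M₀ − M_∞)·e^(−t/τ); t/τ = 662/443.8 = 1.492, so e^(−t/τ) = 0.2250.
M(t) = 79306 − 42160 × 0.2250 = 69821 Gt C.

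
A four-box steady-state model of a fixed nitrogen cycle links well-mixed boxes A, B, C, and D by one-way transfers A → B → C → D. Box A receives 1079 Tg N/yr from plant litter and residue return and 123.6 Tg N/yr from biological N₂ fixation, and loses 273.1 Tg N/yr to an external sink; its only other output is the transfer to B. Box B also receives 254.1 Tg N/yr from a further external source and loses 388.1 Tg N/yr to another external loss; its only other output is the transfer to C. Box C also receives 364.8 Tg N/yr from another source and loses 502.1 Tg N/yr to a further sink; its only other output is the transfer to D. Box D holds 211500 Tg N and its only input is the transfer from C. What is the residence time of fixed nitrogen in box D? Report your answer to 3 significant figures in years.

321 yr

Box A: F(A→B) = (1079 + 123.6) − 273.1 = 929.50 Tg N/yr.
Box B: F(B→C) = (929.50 + 254.1) − 388.1 = 795.50 Tg N/yr.
Box C: F(C→D) = (795.50 + 364.8) − 502.1 = 658.20 Tg N/yr.
Box D throughput = its input = 658.20 Tg N/yr; τ = 211500 / 658.20 = 321.3 yr.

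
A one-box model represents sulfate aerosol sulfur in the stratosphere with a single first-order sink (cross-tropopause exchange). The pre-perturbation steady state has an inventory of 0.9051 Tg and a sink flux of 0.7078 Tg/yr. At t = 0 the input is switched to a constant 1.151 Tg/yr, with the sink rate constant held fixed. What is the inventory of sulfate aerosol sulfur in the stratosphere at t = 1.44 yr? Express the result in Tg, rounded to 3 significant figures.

1.29 Tg

τ = M₀/F₀ = 0.9051/0.7078 = 1.279 yr; rate constant k = 1/τ.
New steady state M_∞ = F₁/k = F₁·τ = 1.151 × 1.279 = 1.4718 Tg.
M(t) = M_∞ + (M₀ − M_∞)·e^(−t/τ); t/τ = 1.44/1.279 = 1.126, so e^(−t/τ) = 0.3243.
M(t) = 1.4718 − 0.5667 × 0.3243 = 1.2881 Tg.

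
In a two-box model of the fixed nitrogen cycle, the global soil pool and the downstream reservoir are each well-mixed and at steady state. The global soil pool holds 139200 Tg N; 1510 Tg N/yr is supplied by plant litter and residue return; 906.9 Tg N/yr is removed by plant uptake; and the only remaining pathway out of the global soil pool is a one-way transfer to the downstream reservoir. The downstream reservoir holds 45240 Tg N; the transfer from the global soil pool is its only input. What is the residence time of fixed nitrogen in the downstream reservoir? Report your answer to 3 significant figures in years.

Balance the global soil pool: ΣF_in = 1510.0 Tg N/yr.
Transfer to the downstream reservoir = ΣF_in − (906.9) = 603.10 Tg N/yr.
At steady state the output of the downstream reservoir equals its input, 603.10 Tg N/yr.
τ = M / F = 45240 / 603.10 = 75.01 yr.

75.0 yr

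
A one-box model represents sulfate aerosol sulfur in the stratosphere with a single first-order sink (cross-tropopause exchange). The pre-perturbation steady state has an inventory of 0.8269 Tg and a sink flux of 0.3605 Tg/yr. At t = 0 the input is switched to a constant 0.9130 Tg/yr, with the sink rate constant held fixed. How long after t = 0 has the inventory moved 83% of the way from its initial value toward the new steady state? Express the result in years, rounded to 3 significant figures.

τ = M₀/F₀ = 0.8269/0.3605 = 2.294 yr.
The remaining gap fraction is e^(−t/τ); 83% covered ⇒ e^(−t/τ) = 0.170.
t = −τ ln(0.170) = 2.294 × 1.772 = 4.064 yr.

4.06 yr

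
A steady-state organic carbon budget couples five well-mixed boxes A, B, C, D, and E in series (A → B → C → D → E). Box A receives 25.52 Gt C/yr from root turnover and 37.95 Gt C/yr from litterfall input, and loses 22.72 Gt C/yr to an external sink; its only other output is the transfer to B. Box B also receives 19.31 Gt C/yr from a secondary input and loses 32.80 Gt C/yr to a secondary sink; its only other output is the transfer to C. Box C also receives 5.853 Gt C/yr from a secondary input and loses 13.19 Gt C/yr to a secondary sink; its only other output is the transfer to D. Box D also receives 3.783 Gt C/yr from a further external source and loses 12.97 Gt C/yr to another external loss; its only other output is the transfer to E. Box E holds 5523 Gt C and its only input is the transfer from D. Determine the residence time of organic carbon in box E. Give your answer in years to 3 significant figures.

514 yr

Box A: F(A→B) = (25.52 + 37.95) − 22.72 = 40.750 Gt C/yr.
Box B: F(B→C) = (40.750 + 19.31) − 32.80 = 27.260 Gt C/yr.
Box C: F(C→D) = (27.260 + 5.853) − 13.19 = 19.923 Gt C/yr.
Box D: F(D→E) = (19.923 + 3.783) − 12.97 = 10.736 Gt C/yr.
Box E throughput = its input = 10.736 Gt C/yr; τ = 5523 / 10.736 = 514.4 yr.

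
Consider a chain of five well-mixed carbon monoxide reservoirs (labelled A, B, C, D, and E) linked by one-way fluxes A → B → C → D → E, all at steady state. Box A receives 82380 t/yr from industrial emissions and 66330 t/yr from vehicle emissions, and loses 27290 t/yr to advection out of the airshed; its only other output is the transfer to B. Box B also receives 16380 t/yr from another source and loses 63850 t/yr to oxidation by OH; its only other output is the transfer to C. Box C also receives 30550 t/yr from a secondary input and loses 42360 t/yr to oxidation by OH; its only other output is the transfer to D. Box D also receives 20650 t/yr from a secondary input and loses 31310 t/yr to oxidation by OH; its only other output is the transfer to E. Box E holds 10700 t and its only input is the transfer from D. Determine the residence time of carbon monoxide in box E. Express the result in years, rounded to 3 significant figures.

0.208 yr

Box A: F(A→B) = (82380 + 66330) − 27290 = 121420 t/yr.
Box B: F(B→C) = (121420 + 16380) − 63850 = 73950 t/yr.
Box C: F(C→D) = (73950 + 30550) − 42360 = 62140 t/yr.
Box D: F(D→E) = (62140 + 20650) − 31310 = 51480 t/yr.
Box E throughput = its input = 51480 t/yr; τ = 10700 / 51480 = 0.2078 yr.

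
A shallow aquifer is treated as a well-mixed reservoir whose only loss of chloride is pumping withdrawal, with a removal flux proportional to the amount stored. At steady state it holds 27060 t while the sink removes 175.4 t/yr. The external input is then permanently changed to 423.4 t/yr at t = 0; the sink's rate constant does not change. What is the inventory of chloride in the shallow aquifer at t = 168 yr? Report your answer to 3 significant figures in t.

52400 t

Residence time τ = M₀/F₀ = 154.3 yr. The eventual steady state is M_∞ = M₀·(F₁/F₀) = 27060 × 423.4/175.4 = 65320 t.
The anomaly ΔM(t) = M(t) − M_∞ decays as ΔM₀·e^(−t/τ) with ΔM₀ = 27060 − 65320 = −38260 t.
At t = 168 yr, e^(−t/τ) = e^(−1.089) = 0.3366, so ΔM = −12880 t and M = 65320 − 12880 = 52443 t.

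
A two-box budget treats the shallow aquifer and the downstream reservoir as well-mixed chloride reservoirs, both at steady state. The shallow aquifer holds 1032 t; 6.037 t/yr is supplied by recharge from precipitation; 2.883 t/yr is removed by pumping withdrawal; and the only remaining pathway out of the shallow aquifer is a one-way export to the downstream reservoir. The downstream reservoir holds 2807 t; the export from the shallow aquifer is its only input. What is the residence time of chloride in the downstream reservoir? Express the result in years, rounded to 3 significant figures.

Balance the shallow aquifer: ΣF_in = 6.0370 t/yr.
Export to the downstream reservoir = ΣF_in − (2.883) = 3.1540 t/yr.
At steady state the output of the downstream reservoir equals its input, 3.1540 t/yr.
τ = M / F = 2807 / 3.1540 = 890.0 yr.

890 yr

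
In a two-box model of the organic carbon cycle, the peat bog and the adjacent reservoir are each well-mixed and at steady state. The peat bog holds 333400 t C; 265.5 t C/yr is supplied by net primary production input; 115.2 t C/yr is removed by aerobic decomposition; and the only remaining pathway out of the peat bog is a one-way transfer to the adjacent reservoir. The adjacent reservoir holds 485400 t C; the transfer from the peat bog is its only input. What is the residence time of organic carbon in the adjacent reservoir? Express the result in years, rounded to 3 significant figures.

3230 yr

Balance the peat bog: ΣF_in = 265.50 t C/yr.
Transfer to the adjacent reservoir = ΣF_in − (115.2) = 150.30 t C/yr.
At steady state the output of the adjacent reservoir equals its input, 150.30 t C/yr.
τ = M / F = 485400 / 150.30 = 3230 yr.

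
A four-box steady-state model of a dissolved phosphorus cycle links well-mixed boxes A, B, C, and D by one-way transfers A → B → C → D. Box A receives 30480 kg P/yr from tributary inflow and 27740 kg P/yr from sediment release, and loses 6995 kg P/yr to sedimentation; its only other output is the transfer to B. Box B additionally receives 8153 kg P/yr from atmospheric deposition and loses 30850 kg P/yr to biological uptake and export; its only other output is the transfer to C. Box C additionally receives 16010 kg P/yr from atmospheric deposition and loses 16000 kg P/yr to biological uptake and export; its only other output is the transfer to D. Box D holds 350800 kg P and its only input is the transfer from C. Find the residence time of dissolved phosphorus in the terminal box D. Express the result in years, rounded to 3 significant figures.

Box A: F(A→B) = (30480 + 27740) − 6995 = 51225 kg P/yr.
Box B: F(B→C) = (51225 + 8153) − 30850 = 28528 kg P/yr.
Box C: F(C→D) = (28528 + 16010) − 16000 = 28538 kg P/yr.
Box D throughput = its input = 28538 kg P/yr; τ = 350800 / 28538 = 12.29 yr.

12.3 yr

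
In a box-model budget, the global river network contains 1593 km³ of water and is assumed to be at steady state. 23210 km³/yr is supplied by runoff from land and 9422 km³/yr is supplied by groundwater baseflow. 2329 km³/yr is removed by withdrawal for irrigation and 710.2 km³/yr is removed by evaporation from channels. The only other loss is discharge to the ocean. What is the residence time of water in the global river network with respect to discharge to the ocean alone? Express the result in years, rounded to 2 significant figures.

0.054 yr

At steady state ΣF_in = ΣF_out.
ΣF_in = 23210 + 9422 = 32632 km³/yr.
Discharge to the ocean flux = ΣF_in − (2329 + 710.2) = 32632 − 3039 = 29590 km³/yr.
τ = M / F = 1593 / 29590 = 0.05383 yr.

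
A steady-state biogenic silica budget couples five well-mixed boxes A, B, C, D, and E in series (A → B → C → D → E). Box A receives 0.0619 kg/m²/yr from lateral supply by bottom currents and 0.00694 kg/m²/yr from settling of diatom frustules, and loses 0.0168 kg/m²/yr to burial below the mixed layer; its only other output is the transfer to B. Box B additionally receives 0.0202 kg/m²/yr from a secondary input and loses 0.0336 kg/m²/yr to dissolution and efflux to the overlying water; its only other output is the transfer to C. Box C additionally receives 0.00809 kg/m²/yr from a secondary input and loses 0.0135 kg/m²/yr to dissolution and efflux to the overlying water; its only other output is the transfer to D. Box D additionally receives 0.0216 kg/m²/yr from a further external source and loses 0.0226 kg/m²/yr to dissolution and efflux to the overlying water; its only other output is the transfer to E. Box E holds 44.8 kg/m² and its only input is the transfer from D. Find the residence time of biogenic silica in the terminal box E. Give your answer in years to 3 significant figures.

1390 yr

Box A: F(A→B) = (0.0619 + 0.00694) − 0.0168 = 0.052040 kg/m²/yr.
Box B: F(B→C) = (0.052040 + 0.0202) − 0.0336 = 0.038640 kg/m²/yr.
Box C: F(C→D) = (0.038640 + 0.00809) − 0.0135 = 0.033230 kg/m²/yr.
Box D: F(D→E) = (0.033230 + 0.0216) − 0.0226 = 0.032230 kg/m²/yr.
Box E throughput = its input = 0.032230 kg/m²/yr; τ = 44.8 / 0.032230 = 1390 yr.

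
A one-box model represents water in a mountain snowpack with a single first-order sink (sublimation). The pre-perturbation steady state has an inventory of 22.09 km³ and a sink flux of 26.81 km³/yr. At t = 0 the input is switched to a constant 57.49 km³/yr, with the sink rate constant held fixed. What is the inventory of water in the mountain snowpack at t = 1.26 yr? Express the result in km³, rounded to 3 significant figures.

Residence time τ = M₀/F₀ = 0.8239 yr. The eventual steady state is M_∞ = M₀·(F₁/F₀) = 22.09 × 57.49/26.81 = 47.369 km³.
The anomaly ΔM(t) = M(t) − M_∞ decays as ΔM₀·e^(−t/τ) with ΔM₀ = 22.09 − 47.369 = −25.28 km³.
At t = 1.26 yr, e^(−t/τ) = e^(−1.529) = 0.2167, so ΔM = −5.478 km³ and M = 47.369 − 5.478 = 41.891 km³.

41.9 km³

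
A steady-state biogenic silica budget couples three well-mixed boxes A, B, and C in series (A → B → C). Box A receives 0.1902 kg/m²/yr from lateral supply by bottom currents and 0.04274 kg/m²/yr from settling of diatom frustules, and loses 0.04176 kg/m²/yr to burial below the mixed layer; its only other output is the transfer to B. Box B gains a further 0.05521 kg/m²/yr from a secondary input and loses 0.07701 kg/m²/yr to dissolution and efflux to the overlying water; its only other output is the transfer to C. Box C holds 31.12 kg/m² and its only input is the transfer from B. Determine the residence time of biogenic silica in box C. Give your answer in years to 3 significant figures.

Box A: F(A→B) = (0.1902 + 0.04274) − 0.04176 = 0.19118 kg/m²/yr.
Box B: F(B→C) = (0.19118 + 0.05521) − 0.07701 = 0.16938 kg/m²/yr.
Box C throughput = its input = 0.16938 kg/m²/yr; τ = 31.12 / 0.16938 = 183.7 yr.

184 yr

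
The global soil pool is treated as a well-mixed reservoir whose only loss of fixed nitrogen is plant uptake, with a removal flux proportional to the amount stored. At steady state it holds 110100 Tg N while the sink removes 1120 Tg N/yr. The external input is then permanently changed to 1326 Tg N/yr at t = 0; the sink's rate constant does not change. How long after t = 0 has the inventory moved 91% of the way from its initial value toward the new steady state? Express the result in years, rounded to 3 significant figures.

237 yr

τ = M₀/F₀ = 110100/1120 = 98.30 yr.
The remaining gap fraction is e^(−t/τ); 91% covered ⇒ e^(−t/τ) = 0.0900.
t = −τ ln(0.0900) = 98.30 × 2.408 = 236.7 yr.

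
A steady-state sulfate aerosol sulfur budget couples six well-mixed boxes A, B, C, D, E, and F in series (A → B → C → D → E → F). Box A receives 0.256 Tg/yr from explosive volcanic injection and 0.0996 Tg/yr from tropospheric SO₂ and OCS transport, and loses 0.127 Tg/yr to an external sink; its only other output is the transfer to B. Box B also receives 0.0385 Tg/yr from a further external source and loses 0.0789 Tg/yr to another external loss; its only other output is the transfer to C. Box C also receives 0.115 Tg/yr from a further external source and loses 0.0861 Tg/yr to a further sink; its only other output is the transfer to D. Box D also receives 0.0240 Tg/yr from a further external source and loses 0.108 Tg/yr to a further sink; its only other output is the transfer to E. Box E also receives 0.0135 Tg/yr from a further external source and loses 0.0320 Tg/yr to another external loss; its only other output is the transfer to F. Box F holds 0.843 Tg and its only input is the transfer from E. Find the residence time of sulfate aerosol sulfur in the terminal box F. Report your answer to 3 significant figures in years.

7.36 yr

Box A: F(A→B) = (0.256 + 0.0996) − 0.127 = 0.22860 Tg/yr.
Box B: F(B→C) = (0.22860 + 0.0385) − 0.0789 = 0.18820 Tg/yr.
Box C: F(C→D) = (0.18820 + 0.115) − 0.0861 = 0.21710 Tg/yr.
Box D: F(D→E) = (0.21710 + 0.0240) − 0.108 = 0.13310 Tg/yr.
Box E: F(E→F) = (0.13310 + 0.0135) − 0.0320 = 0.11460 Tg/yr.
Box F throughput = its input = 0.11460 Tg/yr; τ = 0.843 / 0.11460 = 7.356 yr.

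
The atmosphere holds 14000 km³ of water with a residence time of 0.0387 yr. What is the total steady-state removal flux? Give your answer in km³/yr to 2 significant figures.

360000 km³/yr

F = M / τ = 14000 / 0.0387 = 361800 km³/yr.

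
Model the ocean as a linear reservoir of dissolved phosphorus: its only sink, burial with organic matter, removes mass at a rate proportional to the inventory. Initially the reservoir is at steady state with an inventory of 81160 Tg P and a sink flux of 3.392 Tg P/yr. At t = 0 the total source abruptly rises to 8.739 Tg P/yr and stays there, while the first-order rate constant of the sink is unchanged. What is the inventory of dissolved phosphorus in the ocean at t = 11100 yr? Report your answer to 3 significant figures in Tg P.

Residence time τ = M₀/F₀ = 23930 yr. The eventual steady state is M_∞ = M₀·(F₁/F₀) = 81160 × 8.739/3.392 = 209100 Tg P.
The anomaly ΔM(t) = M(t) − M_∞ decays as ΔM₀·e^(−t/τ) with ΔM₀ = 81160 − 209100 = −127900 Tg P.
At t = 11100 yr, e^(−t/τ) = e^(−0.4639) = 0.6288, so ΔM = −80450 Tg P and M = 209100 − 80450 = 128650 Tg P.

129000 Tg P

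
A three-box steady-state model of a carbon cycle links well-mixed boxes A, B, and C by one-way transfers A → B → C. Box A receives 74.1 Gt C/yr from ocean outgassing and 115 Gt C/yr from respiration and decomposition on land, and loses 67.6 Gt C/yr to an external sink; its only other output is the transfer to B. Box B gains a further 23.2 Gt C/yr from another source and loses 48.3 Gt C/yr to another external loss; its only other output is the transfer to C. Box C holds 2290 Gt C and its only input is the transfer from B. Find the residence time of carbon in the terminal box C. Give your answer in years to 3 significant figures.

Box A: F(A→B) = (74.1 + 115) − 67.6 = 121.50 Gt C/yr.
Box B: F(B→C) = (121.50 + 23.2) − 48.3 = 96.400 Gt C/yr.
Box C throughput = its input = 96.400 Gt C/yr; τ = 2290 / 96.400 = 23.76 yr.

23.8 yr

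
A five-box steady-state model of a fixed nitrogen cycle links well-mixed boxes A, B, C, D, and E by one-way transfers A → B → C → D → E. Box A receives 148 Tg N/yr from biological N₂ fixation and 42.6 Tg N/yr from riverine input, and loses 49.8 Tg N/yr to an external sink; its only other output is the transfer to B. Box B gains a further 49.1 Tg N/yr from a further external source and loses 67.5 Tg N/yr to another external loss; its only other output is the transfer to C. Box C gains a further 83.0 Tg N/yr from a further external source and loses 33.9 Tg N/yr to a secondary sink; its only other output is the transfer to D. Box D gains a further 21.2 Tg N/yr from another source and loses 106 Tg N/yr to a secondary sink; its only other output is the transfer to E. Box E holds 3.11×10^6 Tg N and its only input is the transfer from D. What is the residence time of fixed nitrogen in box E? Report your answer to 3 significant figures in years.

35900 yr

Box A: F(A→B) = (148 + 42.6) − 49.8 = 140.80 Tg N/yr.
Box B: F(B→C) = (140.80 + 49.1) − 67.5 = 122.40 Tg N/yr.
Box C: F(C→D) = (122.40 + 83.0) − 33.9 = 171.50 Tg N/yr.
Box D: F(D→E) = (171.50 + 21.2) − 106 = 86.700 Tg N/yr.
Box E throughput = its input = 86.700 Tg N/yr; τ = 3.11×10^6 / 86.700 = 35870 yr.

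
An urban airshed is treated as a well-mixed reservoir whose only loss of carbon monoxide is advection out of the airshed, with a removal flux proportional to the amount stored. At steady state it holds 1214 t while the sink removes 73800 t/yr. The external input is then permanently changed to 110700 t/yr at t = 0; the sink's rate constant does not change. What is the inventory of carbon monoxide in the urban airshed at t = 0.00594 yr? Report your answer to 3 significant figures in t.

Residence time τ = M₀/F₀ = 0.01645 yr. The eventual steady state is M_∞ = M₀·(F₁/F₀) = 1214 × 110700/73800 = 1821.0 t.
The anomaly ΔM(t) = M(t) − M_∞ decays as ΔM₀·e^(−t/τ) with ΔM₀ = 1214 − 1821.0 = −607.0 t.
At t = 0.00594 yr, e^(−t/τ) = e^(−0.3611) = 0.6969, so ΔM = −423.0 t and M = 1821.0 − 423.0 = 1398.0 t.

1400 t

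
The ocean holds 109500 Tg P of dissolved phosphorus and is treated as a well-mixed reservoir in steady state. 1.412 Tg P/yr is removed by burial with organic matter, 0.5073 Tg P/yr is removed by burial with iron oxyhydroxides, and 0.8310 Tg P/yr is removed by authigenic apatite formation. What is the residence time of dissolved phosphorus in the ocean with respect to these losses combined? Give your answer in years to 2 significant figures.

Total removal = 1.412 + 0.5073 + 0.8310 = 2.7503 Tg P/yr.
τ = M / ΣF_out = 109500 / 2.7503 = 39810 yr.

40000 yr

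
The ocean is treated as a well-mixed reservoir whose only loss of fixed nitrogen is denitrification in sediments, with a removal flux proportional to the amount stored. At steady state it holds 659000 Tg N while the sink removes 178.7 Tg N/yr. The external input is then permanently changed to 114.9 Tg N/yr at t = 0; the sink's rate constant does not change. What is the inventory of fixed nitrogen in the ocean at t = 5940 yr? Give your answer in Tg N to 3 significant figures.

471000 Tg N

Residence time τ = M₀/F₀ = 3688 yr. The eventual steady state is M_∞ = M₀·(F₁/F₀) = 659000 × 114.9/178.7 = 423720 Tg N.
The anomaly ΔM(t) = M(t) − M_∞ decays as ΔM₀·e^(−t/τ) with ΔM₀ = 659000 − 423720 = 235300 Tg N.
At t = 5940 yr, e^(−t/τ) = e^(−1.611) = 0.1997, so ΔM = 46990 Tg N and M = 423720 + 46990 = 470720 Tg N.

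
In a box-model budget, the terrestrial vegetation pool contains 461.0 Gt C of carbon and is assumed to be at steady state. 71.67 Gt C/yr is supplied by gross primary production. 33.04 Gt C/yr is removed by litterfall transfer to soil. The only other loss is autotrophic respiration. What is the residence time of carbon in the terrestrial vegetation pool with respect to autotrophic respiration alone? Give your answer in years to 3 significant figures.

11.9 yr

At steady state ΣF_in = ΣF_out.
ΣF_in = 71.670 Gt C/yr.
Autotrophic respiration flux = ΣF_in − (33.04) = 71.670 − 33.04 = 38.63 Gt C/yr.
τ = M / F = 461.0 / 38.63 = 11.93 yr.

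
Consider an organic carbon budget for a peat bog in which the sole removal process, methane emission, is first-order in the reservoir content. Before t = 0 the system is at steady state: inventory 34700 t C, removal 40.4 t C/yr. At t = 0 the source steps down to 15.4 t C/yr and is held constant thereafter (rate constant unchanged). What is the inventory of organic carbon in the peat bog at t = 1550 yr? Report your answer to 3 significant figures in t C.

16800 t C

The sink rate constant is k = F₀/M₀ = 40.4/34700 = 0.001164 yr⁻¹.
Solving dM/dt = F₁ − kM with M(0) = M₀ gives M(t) = F₁/k + (M₀ − F₁/k)·e^(−kt).
F₁/k = 15.4/0.001164 = 13227 t C; kt = 0.001164 × 1550 = 1.805, e^(−kt) = 0.1645.
M(1550) = 13227 + (34700 − 13227) × 0.1645 = 13227 + 3533 = 16760 t C.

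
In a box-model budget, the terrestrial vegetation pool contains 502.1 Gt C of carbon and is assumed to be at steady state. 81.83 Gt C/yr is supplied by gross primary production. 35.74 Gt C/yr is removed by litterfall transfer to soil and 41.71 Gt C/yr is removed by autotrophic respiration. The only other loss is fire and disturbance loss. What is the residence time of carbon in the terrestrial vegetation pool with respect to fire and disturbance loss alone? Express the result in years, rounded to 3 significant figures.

115 yr

At steady state ΣF_in = ΣF_out.
ΣF_in = 81.830 Gt C/yr.
Fire and disturbance loss flux = ΣF_in − (35.74 + 41.71) = 81.830 − 77.45 = 4.380 Gt C/yr.
τ = M / F = 502.1 / 4.380 = 114.6 yr.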